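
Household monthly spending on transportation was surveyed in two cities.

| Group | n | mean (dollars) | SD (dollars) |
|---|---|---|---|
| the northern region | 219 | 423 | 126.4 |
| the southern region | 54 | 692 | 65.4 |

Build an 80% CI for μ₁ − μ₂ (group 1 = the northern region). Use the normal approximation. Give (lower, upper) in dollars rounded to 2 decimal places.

Standard errors of each mean: 126.4/√219 = 8.5413 and 65.4/√54 = 8.8998.
SE(x̄₁ − x̄₂) = √(8.5413² + 8.8998²) = 12.3353 for independent samples with unequal variances.
With z* = 1.282, the margin is 1.282 × 12.3353 = 15.8139.
x̄₁ − x̄₂ = 423 − 692 = -269.0000; the interval is -269.0000 ± 15.8139 = (-284.81, -253.19).

(-284.81, -253.19)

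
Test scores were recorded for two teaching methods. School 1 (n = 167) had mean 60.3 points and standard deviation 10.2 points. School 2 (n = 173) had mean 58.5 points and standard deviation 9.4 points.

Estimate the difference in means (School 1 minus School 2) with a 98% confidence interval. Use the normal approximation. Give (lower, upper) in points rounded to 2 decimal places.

SE₁ = s₁/√n₁ = 10.2/√167 = 0.7893; SE₂ = 9.4/√173 = 0.7147.
Independent samples, unequal variances: SE_diff = √(SE₁² + SE₂²) = √(0.62299449 + 0.51079609) = 1.0648.
z* = 2.326, so margin of error = 2.326 × 1.0648 = 2.4767.
Difference in means = 60.3 − 58.5 = 1.8000.
1.8000 ± 2.4767 → (-0.68, 4.28).

(-0.68, 4.28)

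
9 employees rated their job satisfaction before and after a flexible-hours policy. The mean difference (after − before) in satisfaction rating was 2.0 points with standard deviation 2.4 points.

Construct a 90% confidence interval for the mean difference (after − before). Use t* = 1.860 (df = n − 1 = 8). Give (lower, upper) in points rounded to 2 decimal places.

(0.51, 3.49)

This is a matched-pairs design, so SE = s_d/√n = 2.4/√9 = 0.8000.
Margin = 1.860 × 0.8000 = 1.4880; the interval is 2.0 ± 1.4880 = (0.51, 3.49).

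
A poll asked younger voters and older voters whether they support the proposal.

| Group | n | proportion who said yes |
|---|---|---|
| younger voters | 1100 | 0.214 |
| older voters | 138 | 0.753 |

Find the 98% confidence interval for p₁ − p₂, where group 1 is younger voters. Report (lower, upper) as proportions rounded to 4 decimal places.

Each SE is √(p̂(1−p̂)/n): √(0.2140·0.7860/1100) = 0.01237 and √(0.7530·0.2470/138) = 0.03671.
SE(p̂₁ − p̂₂) = √(SE₁² + SE₂²) = √(0.0001530169 + 0.0013476241) = 0.03874, since the two samples are independent.
At 98% confidence z* = 2.326; margin = 2.326 × 0.03874 = 0.09011.
The difference is 0.2140 − 0.7530 = -0.5390, so the interval is -0.5390 ± 0.09011 = (-0.6291, -0.4489).

(-0.6291, -0.4489)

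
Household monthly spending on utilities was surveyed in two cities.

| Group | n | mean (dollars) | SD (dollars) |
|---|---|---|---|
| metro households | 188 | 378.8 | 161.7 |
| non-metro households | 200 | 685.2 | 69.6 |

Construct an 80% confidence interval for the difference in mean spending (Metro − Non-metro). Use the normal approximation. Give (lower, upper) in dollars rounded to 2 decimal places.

Standard errors of each mean: 161.7/√188 = 11.7932 and 69.6/√200 = 4.9215.
SE(x̄₁ − x̄₂) = √(11.7932² + 4.9215²) = 12.7789 for independent samples with unequal variances.
With z* = 1.282, the margin is 1.282 × 12.7789 = 16.3825.
x̄₁ − x̄₂ = 378.8 − 685.2 = -306.4000; the interval is -306.4000 ± 16.3825 = (-322.78, -290.02).

(-322.78, -290.02)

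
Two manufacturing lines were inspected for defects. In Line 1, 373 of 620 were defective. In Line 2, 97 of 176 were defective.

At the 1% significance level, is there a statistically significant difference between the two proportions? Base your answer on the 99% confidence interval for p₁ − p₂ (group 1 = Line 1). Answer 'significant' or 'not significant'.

Sample proportions: 373/620 = 0.6016, 97/176 = 0.5511.
Each SE is √(p̂(1−p̂)/n): √(0.6016·0.3984/620) = 0.01966 and √(0.5511·0.4489/176) = 0.03749.
SE(p̂₁ − p̂₂) = √(SE₁² + SE₂²) = √(0.0003865156 + 0.0014055001) = 0.04233, since the two samples are independent.
At 99% confidence z* = 2.576; margin = 2.576 × 0.04233 = 0.10904.
The difference is 0.6016 − 0.5511 = 0.0505, so the interval is 0.0505 ± 0.10904 = (-0.05854, 0.15954).
The interval (-0.05854, 0.15954) contains 0, so the difference is not significant.

not significant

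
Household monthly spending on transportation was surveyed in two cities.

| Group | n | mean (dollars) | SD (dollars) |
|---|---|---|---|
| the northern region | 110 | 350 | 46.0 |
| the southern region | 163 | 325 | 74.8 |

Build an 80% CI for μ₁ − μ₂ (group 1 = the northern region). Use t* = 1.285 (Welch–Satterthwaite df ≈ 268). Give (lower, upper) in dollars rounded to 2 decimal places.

(15.60, 34.40)

Per-group SEs: s₁/√n₁ = 46.0/√110 = 4.3859, s₂/√n₂ = 74.8/√163 = 5.8588.
Unpooled SE of the difference: √(19.23611881 + 34.32553744) = 7.3186.
Margin of error = t* · SE = 1.285 × 7.3186 = 9.4044.
x̄₁ − x̄₂ = 350 − 325 = 25.0000.
CI: 25.0000 ± 9.4044 = (15.60, 34.40).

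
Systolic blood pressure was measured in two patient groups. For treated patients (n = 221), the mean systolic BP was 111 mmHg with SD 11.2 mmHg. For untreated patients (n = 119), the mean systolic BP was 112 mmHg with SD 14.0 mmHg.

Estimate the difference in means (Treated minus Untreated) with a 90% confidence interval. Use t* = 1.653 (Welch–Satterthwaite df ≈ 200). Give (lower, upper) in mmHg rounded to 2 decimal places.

Standard errors of each mean: 11.2/√221 = 0.7534 and 14.0/√119 = 1.2834.
SE(x̄₁ − x̄₂) = √(0.7534² + 1.2834²) = 1.4882 for independent samples with unequal variances.
With t* = 1.653, the margin is 1.653 × 1.4882 = 2.4600.
x̄₁ − x̄₂ = 111 − 112 = -1.0000; the interval is -1.0000 ± 2.4600 = (-3.46, 1.46).

(-3.46, 1.46)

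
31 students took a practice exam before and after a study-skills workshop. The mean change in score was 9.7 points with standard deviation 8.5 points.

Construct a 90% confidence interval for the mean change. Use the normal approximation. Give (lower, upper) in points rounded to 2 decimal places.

Paired design: SE = s_d/√n = 8.5/√31 = 1.5266.
z* = 1.645; margin of error = 1.645 × 1.5266 = 2.5113.
9.7 ± 2.5113 → (7.19, 12.21).

(7.19, 12.21)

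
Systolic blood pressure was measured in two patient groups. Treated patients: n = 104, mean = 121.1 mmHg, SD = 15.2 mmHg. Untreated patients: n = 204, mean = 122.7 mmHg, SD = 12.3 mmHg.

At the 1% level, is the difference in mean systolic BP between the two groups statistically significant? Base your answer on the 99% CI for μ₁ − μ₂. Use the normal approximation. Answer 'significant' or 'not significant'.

SE₁ = s₁/√n₁ = 15.2/√104 = 1.4905; SE₂ = 12.3/√204 = 0.8612.
Independent samples, unequal variances: SE_diff = √(SE₁² + SE₂²) = √(2.22159025 + 0.74166544) = 1.7214.
z* = 2.576, so margin of error = 2.576 × 1.7214 = 4.4343.
Difference in means = 121.1 − 122.7 = -1.6000.
-1.6000 ± 4.4343 → (-6.0343, 2.8343).
The interval (-6.0343, 2.8343) contains 0, so the difference is not significant.

not significant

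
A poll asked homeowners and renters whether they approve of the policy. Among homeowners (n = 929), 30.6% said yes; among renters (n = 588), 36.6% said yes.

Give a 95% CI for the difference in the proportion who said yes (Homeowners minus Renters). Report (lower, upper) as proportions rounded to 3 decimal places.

(-0.109, -0.011)

Each SE is √(p̂(1−p̂)/n): √(0.3060·0.6940/929) = 0.01512 and √(0.3660·0.6340/588) = 0.01987.
SE(p̂₁ − p̂₂) = √(SE₁² + SE₂²) = √(0.0002286144 + 0.0003948169) = 0.02497, since the two samples are independent.
At 95% confidence z* = 1.960; margin = 1.960 × 0.02497 = 0.04894.
The difference is 0.3060 − 0.3660 = -0.0600, so the interval is -0.0600 ± 0.04894 = (-0.109, -0.011).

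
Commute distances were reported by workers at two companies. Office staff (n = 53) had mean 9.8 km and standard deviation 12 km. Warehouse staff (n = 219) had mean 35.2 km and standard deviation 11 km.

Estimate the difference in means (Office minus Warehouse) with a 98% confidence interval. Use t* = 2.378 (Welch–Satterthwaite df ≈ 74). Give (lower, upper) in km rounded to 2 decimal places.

Standard errors of each mean: 12/√53 = 1.6483 and 11/√219 = 0.7433.
SE(x̄₁ − x̄₂) = √(1.6483² + 0.7433²) = 1.8081 for independent samples with unequal variances.
With t* = 2.378, the margin is 2.378 × 1.8081 = 4.2997.
x̄₁ − x̄₂ = 9.8 − 35.2 = -25.4000; the interval is -25.4000 ± 4.2997 = (-29.70, -21.10).

(-29.70, -21.10)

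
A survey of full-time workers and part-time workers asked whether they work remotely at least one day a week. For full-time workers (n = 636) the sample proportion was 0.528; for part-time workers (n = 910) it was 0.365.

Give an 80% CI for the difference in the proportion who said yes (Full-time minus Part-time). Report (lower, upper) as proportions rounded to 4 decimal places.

(0.1304, 0.1956)

Each SE is √(p̂(1−p̂)/n): √(0.5280·0.4720/636) = 0.01980 and √(0.3650·0.6350/910) = 0.01596.
SE(p̂₁ − p̂₂) = √(SE₁² + SE₂²) = √(0.00039204 + 0.0002547216) = 0.02543, since the two samples are independent.
At 80% confidence z* = 1.282; margin = 1.282 × 0.02543 = 0.03260.
The difference is 0.5280 − 0.3650 = 0.1630, so the interval is 0.1630 ± 0.03260 = (0.1304, 0.1956).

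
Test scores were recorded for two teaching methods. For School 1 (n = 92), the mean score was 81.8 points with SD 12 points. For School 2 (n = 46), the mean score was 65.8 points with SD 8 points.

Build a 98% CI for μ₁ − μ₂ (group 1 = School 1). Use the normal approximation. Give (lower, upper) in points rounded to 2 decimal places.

(12.00, 20.00)

SE₁ = s₁/√n₁ = 12/√92 = 1.2511; SE₂ = 8/√46 = 1.1795.
Independent samples, unequal variances: SE_diff = √(SE₁² + SE₂²) = √(1.56525121 + 1.39122025) = 1.7194.
z* = 2.326, so margin of error = 2.326 × 1.7194 = 3.9993.
Difference in means = 81.8 − 65.8 = 16.0000.
16.0000 ± 3.9993 → (12.00, 20.00).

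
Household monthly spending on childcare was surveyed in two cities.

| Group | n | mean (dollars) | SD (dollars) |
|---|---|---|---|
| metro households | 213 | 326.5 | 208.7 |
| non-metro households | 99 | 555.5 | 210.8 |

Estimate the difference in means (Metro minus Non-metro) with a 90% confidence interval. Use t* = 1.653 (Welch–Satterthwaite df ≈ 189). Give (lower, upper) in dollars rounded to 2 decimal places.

(-271.25, -186.75)

SE₁ = s₁/√n₁ = 208.7/√213 = 14.2999; SE₂ = 210.8/√99 = 21.1862.
Independent samples, unequal variances: SE_diff = √(SE₁² + SE₂²) = √(204.48714001 + 448.85507044) = 25.5606.
t* = 1.653, so margin of error = 1.653 × 25.5606 = 42.2517.
Difference in means = 326.5 − 555.5 = -229.0000.
-229.0000 ± 42.2517 → (-271.25, -186.75).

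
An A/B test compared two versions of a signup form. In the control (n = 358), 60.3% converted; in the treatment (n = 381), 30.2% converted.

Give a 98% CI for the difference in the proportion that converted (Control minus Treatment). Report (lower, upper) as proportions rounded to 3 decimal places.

Each SE is √(p̂(1−p̂)/n): √(0.6030·0.3970/358) = 0.02586 and √(0.3020·0.6980/381) = 0.02352.
SE(p̂₁ − p̂₂) = √(SE₁² + SE₂²) = √(0.0006687396 + 0.0005531904) = 0.03496, since the two samples are independent.
At 98% confidence z* = 2.326; margin = 2.326 × 0.03496 = 0.08132.
The difference is 0.6030 − 0.3020 = 0.3010, so the interval is 0.3010 ± 0.08132 = (0.220, 0.382).

(0.220, 0.382)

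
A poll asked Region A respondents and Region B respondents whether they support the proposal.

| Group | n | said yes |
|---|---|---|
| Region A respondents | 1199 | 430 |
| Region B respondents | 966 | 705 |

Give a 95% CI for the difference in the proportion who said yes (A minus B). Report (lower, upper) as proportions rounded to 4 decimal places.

(-0.4102, -0.3322)

Sample proportions: 430/1199 = 0.3586, 705/966 = 0.7298.
Each SE is √(p̂(1−p̂)/n): √(0.3586·0.6414/1199) = 0.01385 and √(0.7298·0.2702/966) = 0.01429.
SE(p̂₁ − p̂₂) = √(SE₁² + SE₂²) = √(0.0001918225 + 0.0002042041) = 0.01990, since the two samples are independent.
At 95% confidence z* = 1.960; margin = 1.960 × 0.01990 = 0.03900.
The difference is 0.3586 − 0.7298 = -0.3712, so the interval is -0.3712 ± 0.03900 = (-0.4102, -0.3322).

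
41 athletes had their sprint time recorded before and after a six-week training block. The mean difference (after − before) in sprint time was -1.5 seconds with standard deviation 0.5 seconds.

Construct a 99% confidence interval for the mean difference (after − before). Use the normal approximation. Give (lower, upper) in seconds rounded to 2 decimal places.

Paired design: SE = s_d/√n = 0.5/√41 = 0.0781.
z* = 2.576; margin of error = 2.576 × 0.0781 = 0.2012.
-1.5 ± 0.2012 → (-1.70, -1.30).

(-1.70, -1.30)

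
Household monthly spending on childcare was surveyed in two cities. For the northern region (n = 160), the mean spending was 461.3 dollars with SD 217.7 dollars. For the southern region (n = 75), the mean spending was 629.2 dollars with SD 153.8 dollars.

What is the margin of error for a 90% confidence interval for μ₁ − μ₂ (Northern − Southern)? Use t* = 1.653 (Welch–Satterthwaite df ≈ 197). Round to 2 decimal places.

SE₁ = s₁/√n₁ = 217.7/√160 = 17.2107; SE₂ = 153.8/√75 = 17.7593.
Independent samples, unequal variances: SE_diff = √(SE₁² + SE₂²) = √(296.20819449 + 315.39273649) = 24.7306.
t* = 1.653, so margin of error = 1.653 × 24.7306 = 40.8797.

40.88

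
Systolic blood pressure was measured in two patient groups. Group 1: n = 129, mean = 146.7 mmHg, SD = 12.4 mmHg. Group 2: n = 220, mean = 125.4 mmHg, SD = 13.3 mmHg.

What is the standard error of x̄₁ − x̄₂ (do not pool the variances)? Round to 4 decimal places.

1.4128

Standard errors of each mean: 12.4/√129 = 1.0918 and 13.3/√220 = 0.8967.
SE(x̄₁ − x̄₂) = √(1.0918² + 0.8967²) = 1.4128 for independent samples with unequal variances.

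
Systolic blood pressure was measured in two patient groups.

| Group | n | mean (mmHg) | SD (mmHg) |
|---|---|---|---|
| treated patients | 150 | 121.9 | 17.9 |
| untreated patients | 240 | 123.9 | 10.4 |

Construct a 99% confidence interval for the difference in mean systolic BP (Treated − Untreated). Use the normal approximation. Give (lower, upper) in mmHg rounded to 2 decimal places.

(-6.14, 2.14)

Standard errors of each mean: 17.9/√150 = 1.4615 and 10.4/√240 = 0.6713.
SE(x̄₁ − x̄₂) = √(1.4615² + 0.6713²) = 1.6083 for independent samples with unequal variances.
With z* = 2.576, the margin is 2.576 × 1.6083 = 4.1430.
x̄₁ − x̄₂ = 121.9 − 123.9 = -2.0000; the interval is -2.0000 ± 4.1430 = (-6.14, 2.14).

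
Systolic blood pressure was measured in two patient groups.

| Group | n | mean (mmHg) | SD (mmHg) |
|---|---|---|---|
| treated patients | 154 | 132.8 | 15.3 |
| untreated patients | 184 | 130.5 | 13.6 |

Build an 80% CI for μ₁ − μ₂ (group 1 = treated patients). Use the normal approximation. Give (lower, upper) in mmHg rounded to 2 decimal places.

Standard errors of each mean: 15.3/√154 = 1.2329 and 13.6/√184 = 1.0026.
SE(x̄₁ − x̄₂) = √(1.2329² + 1.0026²) = 1.5891 for independent samples with unequal variances.
With z* = 1.282, the margin is 1.282 × 1.5891 = 2.0372.
x̄₁ − x̄₂ = 132.8 − 130.5 = 2.3000; the interval is 2.3000 ± 2.0372 = (0.26, 4.34).

(0.26, 4.34)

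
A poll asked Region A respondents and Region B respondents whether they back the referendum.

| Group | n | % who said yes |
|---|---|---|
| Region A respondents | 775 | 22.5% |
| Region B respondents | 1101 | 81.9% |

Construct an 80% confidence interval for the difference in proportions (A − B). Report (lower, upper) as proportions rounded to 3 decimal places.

(-0.618, -0.570)

Each SE is √(p̂(1−p̂)/n): √(0.2250·0.7750/775) = 0.01500 and √(0.8190·0.1810/1101) = 0.01160.
SE(p̂₁ − p̂₂) = √(SE₁² + SE₂²) = √(0.000225 + 0.00013456) = 0.01896, since the two samples are independent.
At 80% confidence z* = 1.282; margin = 1.282 × 0.01896 = 0.02431.
The difference is 0.2250 − 0.8190 = -0.5940, so the interval is -0.5940 ± 0.02431 = (-0.618, -0.570).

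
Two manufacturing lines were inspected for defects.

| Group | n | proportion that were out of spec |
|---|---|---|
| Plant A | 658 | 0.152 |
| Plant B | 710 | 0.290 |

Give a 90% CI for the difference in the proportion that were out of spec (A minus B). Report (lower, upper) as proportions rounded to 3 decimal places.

(-0.174, -0.102)

SE₁ = √(p̂₁(1−p̂₁)/n₁) = √(0.1520·0.8480/658) = 0.01400; SE₂ = √(0.2900·0.7100/710) = 0.01703.
Independent samples: SE of the difference = √(SE₁² + SE₂²) = √(0.000196 + 0.0002900209) = 0.02205.
z* for 90% confidence is 1.645, so the margin of error is 1.645 × 0.02205 = 0.03627.
Point estimate p̂₁ − p̂₂ = 0.1520 − 0.2900 = -0.1380.
-0.1380 ± 0.03627 → (-0.174, -0.102).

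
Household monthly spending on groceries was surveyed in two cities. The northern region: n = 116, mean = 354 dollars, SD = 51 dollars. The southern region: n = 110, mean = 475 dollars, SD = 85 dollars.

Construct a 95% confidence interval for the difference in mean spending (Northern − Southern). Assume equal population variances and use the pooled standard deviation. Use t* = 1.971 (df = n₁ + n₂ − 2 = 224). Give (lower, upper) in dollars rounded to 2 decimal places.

(-139.27, -102.73)

Pooled variance s_p² = [115·51² + 109·85²] / (116+110−2) = 4851.0714, so s_p = 69.6496.
SE_diff = s_p·√(1/n₁ + 1/n₂) = 69.6496·√(1/116 + 1/110) = 9.2693.
t* = 1.971; margin = 1.971 × 9.2693 = 18.2698.
Difference = 354 − 475 = -121.0000.
-121.0000 ± 18.2698 → (-139.27, -102.73).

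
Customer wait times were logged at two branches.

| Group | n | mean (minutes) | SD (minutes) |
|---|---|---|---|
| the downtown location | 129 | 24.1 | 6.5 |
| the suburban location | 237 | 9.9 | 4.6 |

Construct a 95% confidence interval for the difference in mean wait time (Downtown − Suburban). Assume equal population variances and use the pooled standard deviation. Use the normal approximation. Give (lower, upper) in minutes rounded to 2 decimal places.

s_p = √[((n₁−1)s₁² + (n₂−1)s₂²)/(n₁+n₂−2)] = √[(128·6.5² + 236·4.6²)/364] = 5.3457.
SE = 5.3457·√(1/129 + 1/237) = 0.5849.
With z* = 1.960, margin = 1.960 × 0.5849 = 1.1464.
x̄₁ − x̄₂ = 24.1 − 9.9 = 14.2000; interval 14.2000 ± 1.1464 = (13.05, 15.35).

(13.05, 15.35)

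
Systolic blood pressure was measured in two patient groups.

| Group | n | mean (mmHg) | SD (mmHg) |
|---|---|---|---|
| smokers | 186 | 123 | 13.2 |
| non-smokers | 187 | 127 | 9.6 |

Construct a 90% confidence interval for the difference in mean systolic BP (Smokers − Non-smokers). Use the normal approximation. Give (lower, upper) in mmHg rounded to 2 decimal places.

Standard errors of each mean: 13.2/√186 = 0.9679 and 9.6/√187 = 0.7020.
SE(x̄₁ − x̄₂) = √(0.9679² + 0.7020²) = 1.1957 for independent samples with unequal variances.
With z* = 1.645, the margin is 1.645 × 1.1957 = 1.9669.
x̄₁ − x̄₂ = 123 − 127 = -4.0000; the interval is -4.0000 ± 1.9669 = (-5.97, -2.03).

(-5.97, -2.03)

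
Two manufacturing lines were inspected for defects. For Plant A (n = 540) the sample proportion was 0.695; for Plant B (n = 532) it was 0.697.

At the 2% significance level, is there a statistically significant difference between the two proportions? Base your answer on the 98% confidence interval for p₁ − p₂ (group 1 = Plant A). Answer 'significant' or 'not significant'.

not significant

SE₁ = √(p̂₁(1−p̂₁)/n₁) = √(0.6950·0.3050/540) = 0.01981; SE₂ = √(0.6970·0.3030/532) = 0.01992.
Independent samples: SE of the difference = √(SE₁² + SE₂²) = √(0.0003924361 + 0.0003968064) = 0.02809.
z* for 98% confidence is 2.326, so the margin of error is 2.326 × 0.02809 = 0.06534.
Point estimate p̂₁ − p̂₂ = 0.6950 − 0.6970 = -0.0020.
-0.0020 ± 0.06534 → (-0.06734, 0.06334).
The interval (-0.06734, 0.06334) contains 0, so the difference is not significant.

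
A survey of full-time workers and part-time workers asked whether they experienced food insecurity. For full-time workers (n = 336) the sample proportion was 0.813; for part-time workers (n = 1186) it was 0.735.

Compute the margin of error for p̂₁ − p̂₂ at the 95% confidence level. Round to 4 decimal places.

0.0487

Each SE is √(p̂(1−p̂)/n): √(0.8130·0.1870/336) = 0.02127 and √(0.7350·0.2650/1186) = 0.01282.
SE(p̂₁ − p̂₂) = √(SE₁² + SE₂²) = √(0.0004524129 + 0.0001643524) = 0.02483, since the two samples are independent.
At 95% confidence z* = 1.960; margin = 1.960 × 0.02483 = 0.04867.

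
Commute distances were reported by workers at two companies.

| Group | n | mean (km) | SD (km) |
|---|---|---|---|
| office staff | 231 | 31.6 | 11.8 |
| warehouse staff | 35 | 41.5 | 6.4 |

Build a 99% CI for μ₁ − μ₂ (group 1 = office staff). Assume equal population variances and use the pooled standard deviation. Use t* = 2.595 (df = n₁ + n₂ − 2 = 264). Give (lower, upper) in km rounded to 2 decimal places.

(-15.20, -4.60)

s_p = √[((n₁−1)s₁² + (n₂−1)s₂²)/(n₁+n₂−2)] = √[(230·11.8² + 34·6.4²)/264] = 11.2509.
SE = 11.2509·√(1/231 + 1/35) = 2.0407.
With t* = 2.595, margin = 2.595 × 2.0407 = 5.2956.
x̄₁ − x̄₂ = 31.6 − 41.5 = -9.9000; interval -9.9000 ± 5.2956 = (-15.20, -4.60).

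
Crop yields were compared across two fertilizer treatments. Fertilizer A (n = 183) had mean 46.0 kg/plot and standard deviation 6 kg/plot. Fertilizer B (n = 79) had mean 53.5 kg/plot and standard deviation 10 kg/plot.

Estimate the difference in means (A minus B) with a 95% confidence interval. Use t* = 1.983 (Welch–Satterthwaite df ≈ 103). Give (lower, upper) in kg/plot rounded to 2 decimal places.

(-9.90, -5.10)

SE₁ = s₁/√n₁ = 6/√183 = 0.4435; SE₂ = 10/√79 = 1.1251.
Independent samples, unequal variances: SE_diff = √(SE₁² + SE₂²) = √(0.19669225 + 1.26585001) = 1.2094.
t* = 1.983, so margin of error = 1.983 × 1.2094 = 2.3982.
Difference in means = 46.0 − 53.5 = -7.5000.
-7.5000 ± 2.3982 → (-9.90, -5.10).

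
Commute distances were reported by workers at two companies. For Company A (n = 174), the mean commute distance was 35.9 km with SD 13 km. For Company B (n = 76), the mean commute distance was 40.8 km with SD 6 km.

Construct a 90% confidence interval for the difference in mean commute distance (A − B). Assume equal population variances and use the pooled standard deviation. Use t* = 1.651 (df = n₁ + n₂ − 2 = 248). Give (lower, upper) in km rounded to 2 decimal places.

(-7.48, -2.32)

Pooled variance s_p² = [173·13² + 75·6²] / (174+76−2) = 128.7782, so s_p = 11.3480.
SE_diff = s_p·√(1/n₁ + 1/n₂) = 11.3480·√(1/174 + 1/76) = 1.5603.
t* = 1.651; margin = 1.651 × 1.5603 = 2.5761.
Difference = 35.9 − 40.8 = -4.9000.
-4.9000 ± 2.5761 → (-7.48, -2.32).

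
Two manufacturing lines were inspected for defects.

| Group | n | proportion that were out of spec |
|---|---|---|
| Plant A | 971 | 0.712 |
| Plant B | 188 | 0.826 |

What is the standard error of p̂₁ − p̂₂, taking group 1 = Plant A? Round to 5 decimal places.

Each SE is √(p̂(1−p̂)/n): √(0.7120·0.2880/971) = 0.01453 and √(0.8260·0.1740/188) = 0.02765.
SE(p̂₁ − p̂₂) = √(SE₁² + SE₂²) = √(0.0002111209 + 0.0007645225) = 0.03124, since the two samples are independent.

0.03124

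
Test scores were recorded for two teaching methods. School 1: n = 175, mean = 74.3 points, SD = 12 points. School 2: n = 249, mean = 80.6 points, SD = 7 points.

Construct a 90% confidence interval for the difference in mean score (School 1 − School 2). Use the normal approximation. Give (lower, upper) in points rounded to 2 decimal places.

SE₁ = s₁/√n₁ = 12/√175 = 0.9071; SE₂ = 7/√249 = 0.4436.
Independent samples, unequal variances: SE_diff = √(SE₁² + SE₂²) = √(0.82283041 + 0.19678096) = 1.0098.
z* = 1.645, so margin of error = 1.645 × 1.0098 = 1.6611.
Difference in means = 74.3 − 80.6 = -6.3000.
-6.3000 ± 1.6611 → (-7.96, -4.64).

(-7.96, -4.64)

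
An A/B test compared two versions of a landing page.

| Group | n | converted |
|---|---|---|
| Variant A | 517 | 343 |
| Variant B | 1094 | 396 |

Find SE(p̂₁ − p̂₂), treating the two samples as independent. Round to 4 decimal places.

0.0254

p̂₁ = 343/517 = 0.6634 and p̂₂ = 396/1094 = 0.3620.
SE₁ = √(p̂₁(1−p̂₁)/n₁) = √(0.6634·0.3366/517) = 0.02078; SE₂ = √(0.3620·0.6380/1094) = 0.01453.
Independent samples: SE of the difference = √(SE₁² + SE₂²) = √(0.0004318084 + 0.0002111209) = 0.02536.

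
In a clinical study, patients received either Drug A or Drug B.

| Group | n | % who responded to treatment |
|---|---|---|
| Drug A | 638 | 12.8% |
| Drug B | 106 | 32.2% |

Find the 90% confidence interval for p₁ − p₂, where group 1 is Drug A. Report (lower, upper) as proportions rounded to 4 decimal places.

The two standard errors are √(0.1280×0.8720/638) = 0.01323 and √(0.3220×0.6780/106) = 0.04538.
Because the samples are independent, SE_diff = √(0.01323² + 0.04538²) = 0.04727.
Using z* = 1.645 for 90%, ME = 1.645 × 0.04727 = 0.07776.
p̂₁ − p̂₂ = -0.1940; interval -0.1940 ± 0.07776 gives (-0.2718, -0.1162).

(-0.2718, -0.1162)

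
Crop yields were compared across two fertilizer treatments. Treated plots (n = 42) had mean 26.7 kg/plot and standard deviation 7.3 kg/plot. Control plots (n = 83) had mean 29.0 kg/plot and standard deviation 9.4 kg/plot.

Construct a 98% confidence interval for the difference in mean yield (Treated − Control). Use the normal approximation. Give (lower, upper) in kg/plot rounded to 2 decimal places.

(-5.85, 1.25)

Standard errors of each mean: 7.3/√42 = 1.1264 and 9.4/√83 = 1.0318.
SE(x̄₁ − x̄₂) = √(1.1264² + 1.0318²) = 1.5275 for independent samples with unequal variances.
With z* = 2.326, the margin is 2.326 × 1.5275 = 3.5530.
x̄₁ − x̄₂ = 26.7 − 29.0 = -2.3000; the interval is -2.3000 ± 3.5530 = (-5.85, 1.25).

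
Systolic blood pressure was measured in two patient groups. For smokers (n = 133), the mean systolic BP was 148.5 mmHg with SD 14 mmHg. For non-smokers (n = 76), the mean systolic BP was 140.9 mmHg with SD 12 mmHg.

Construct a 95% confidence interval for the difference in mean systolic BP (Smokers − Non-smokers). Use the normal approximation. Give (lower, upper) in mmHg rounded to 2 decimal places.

Per-group SEs: s₁/√n₁ = 14/√133 = 1.2140, s₂/√n₂ = 12/√76 = 1.3765.
Unpooled SE of the difference: √(1.473796 + 1.89475225) = 1.8354.
Margin of error = z* · SE = 1.960 × 1.8354 = 3.5974.
x̄₁ − x̄₂ = 148.5 − 140.9 = 7.6000.
CI: 7.6000 ± 3.5974 = (4.00, 11.20).

(4.00, 11.20)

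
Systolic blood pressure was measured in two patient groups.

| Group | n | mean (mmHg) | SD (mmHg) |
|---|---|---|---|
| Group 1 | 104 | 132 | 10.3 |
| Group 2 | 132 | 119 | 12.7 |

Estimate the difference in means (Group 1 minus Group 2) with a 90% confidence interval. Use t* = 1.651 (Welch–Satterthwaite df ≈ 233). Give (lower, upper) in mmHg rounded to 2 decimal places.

SE₁ = s₁/√n₁ = 10.3/√104 = 1.0100; SE₂ = 12.7/√132 = 1.1054.
Independent samples, unequal variances: SE_diff = √(SE₁² + SE₂²) = √(1.0201 + 1.22190916) = 1.4973.
t* = 1.651, so margin of error = 1.651 × 1.4973 = 2.4720.
Difference in means = 132 − 119 = 13.0000.
13.0000 ± 2.4720 → (10.53, 15.47).

(10.53, 15.47)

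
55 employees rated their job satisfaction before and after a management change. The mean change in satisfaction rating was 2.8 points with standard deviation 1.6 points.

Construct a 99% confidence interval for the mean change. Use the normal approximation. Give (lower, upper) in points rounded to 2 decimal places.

(2.24, 3.36)

Paired design: SE = s_d/√n = 1.6/√55 = 0.2157.
z* = 2.576; margin of error = 2.576 × 0.2157 = 0.5556.
2.8 ± 0.5556 → (2.24, 3.36).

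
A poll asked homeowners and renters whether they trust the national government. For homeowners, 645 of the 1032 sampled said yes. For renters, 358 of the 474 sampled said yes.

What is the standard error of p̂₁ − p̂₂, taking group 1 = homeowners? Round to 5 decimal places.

p̂₁ = 645/1032 = 0.6250 and p̂₂ = 358/474 = 0.7553.
SE₁ = √(p̂₁(1−p̂₁)/n₁) = √(0.6250·0.3750/1032) = 0.01507; SE₂ = √(0.7553·0.2447/474) = 0.01975.
Independent samples: SE of the difference = √(SE₁² + SE₂²) = √(0.0002271049 + 0.0003900625) = 0.02484.

0.02484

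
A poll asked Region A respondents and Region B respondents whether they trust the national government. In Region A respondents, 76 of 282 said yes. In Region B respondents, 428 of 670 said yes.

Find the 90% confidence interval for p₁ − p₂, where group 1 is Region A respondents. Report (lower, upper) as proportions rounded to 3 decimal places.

p̂₁ = 76/282 = 0.2695 and p̂₂ = 428/670 = 0.6388.
SE₁ = √(p̂₁(1−p̂₁)/n₁) = √(0.2695·0.7305/282) = 0.02642; SE₂ = √(0.6388·0.3612/670) = 0.01856.
Independent samples: SE of the difference = √(SE₁² + SE₂²) = √(0.0006980164 + 0.0003444736) = 0.03229.
z* for 90% confidence is 1.645, so the margin of error is 1.645 × 0.03229 = 0.05312.
Point estimate p̂₁ − p̂₂ = 0.2695 − 0.6388 = -0.3693.
-0.3693 ± 0.05312 → (-0.422, -0.316).

(-0.422, -0.316)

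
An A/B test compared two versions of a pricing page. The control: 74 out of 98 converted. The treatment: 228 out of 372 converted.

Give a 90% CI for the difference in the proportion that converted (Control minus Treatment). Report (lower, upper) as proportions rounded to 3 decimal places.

(0.060, 0.225)

First, p̂₁ = 74/98 = 0.7551; p̂₂ = 228/372 = 0.6129.
The two standard errors are √(0.7551×0.2449/98) = 0.04344 and √(0.6129×0.3871/372) = 0.02525.
Because the samples are independent, SE_diff = √(0.04344² + 0.02525²) = 0.05025.
Using z* = 1.645 for 90%, ME = 1.645 × 0.05025 = 0.08266.
p̂₁ − p̂₂ = 0.1422; interval 0.1422 ± 0.08266 gives (0.060, 0.225).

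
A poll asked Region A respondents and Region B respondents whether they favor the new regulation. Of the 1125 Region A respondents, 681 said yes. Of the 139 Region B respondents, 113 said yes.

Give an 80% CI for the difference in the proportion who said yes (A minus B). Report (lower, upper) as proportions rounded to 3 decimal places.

First, p̂₁ = 681/1125 = 0.6053; p̂₂ = 113/139 = 0.8129.
The two standard errors are √(0.6053×0.3947/1125) = 0.01457 and √(0.8129×0.1871/139) = 0.03308.
Because the samples are independent, SE_diff = √(0.01457² + 0.03308²) = 0.03615.
Using z* = 1.282 for 80%, ME = 1.282 × 0.03615 = 0.04634.
p̂₁ − p̂₂ = -0.2076; interval -0.2076 ± 0.04634 gives (-0.254, -0.161).

(-0.254, -0.161)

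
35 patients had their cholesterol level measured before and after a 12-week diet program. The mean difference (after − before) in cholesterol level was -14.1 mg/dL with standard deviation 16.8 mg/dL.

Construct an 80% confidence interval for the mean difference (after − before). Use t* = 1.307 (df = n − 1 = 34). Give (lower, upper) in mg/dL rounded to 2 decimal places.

(-17.81, -10.39)

This is a matched-pairs design, so SE = s_d/√n = 16.8/√35 = 2.8397.
Margin = 1.307 × 2.8397 = 3.7115; the interval is -14.1 ± 3.7115 = (-17.81, -10.39).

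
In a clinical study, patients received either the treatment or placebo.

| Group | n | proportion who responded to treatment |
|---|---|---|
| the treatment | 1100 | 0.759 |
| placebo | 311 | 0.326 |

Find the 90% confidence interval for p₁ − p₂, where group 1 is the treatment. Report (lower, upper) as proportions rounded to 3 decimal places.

(0.384, 0.482)

Each SE is √(p̂(1−p̂)/n): √(0.7590·0.2410/1100) = 0.01290 and √(0.3260·0.6740/311) = 0.02658.
SE(p̂₁ − p̂₂) = √(SE₁² + SE₂²) = √(0.00016641 + 0.0007064964) = 0.02954, since the two samples are independent.
At 90% confidence z* = 1.645; margin = 1.645 × 0.02954 = 0.04859.
The difference is 0.7590 − 0.3260 = 0.4330, so the interval is 0.4330 ± 0.04859 = (0.384, 0.482).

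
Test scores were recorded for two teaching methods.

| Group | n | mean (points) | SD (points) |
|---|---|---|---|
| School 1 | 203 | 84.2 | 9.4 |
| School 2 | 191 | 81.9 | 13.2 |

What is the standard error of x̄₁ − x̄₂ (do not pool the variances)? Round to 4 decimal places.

Standard errors of each mean: 9.4/√203 = 0.6598 and 13.2/√191 = 0.9551.
SE(x̄₁ − x̄₂) = √(0.6598² + 0.9551²) = 1.1608 for independent samples with unequal variances.

1.1608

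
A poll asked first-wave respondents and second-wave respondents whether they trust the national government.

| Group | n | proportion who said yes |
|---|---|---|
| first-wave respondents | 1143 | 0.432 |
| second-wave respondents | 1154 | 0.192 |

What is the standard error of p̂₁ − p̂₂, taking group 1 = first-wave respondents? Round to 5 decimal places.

The two standard errors are √(0.4320×0.5680/1143) = 0.01465 and √(0.1920×0.8080/1154) = 0.01159.
Because the samples are independent, SE_diff = √(0.01465² + 0.01159²) = 0.01868.

0.01868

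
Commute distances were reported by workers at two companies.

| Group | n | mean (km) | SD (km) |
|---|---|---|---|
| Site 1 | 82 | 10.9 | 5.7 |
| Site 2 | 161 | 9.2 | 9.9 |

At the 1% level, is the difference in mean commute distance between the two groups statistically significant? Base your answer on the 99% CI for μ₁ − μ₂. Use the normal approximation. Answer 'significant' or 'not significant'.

not significant

SE₁ = s₁/√n₁ = 5.7/√82 = 0.6295; SE₂ = 9.9/√161 = 0.7802.
Independent samples, unequal variances: SE_diff = √(SE₁² + SE₂²) = √(0.39627025 + 0.60871204) = 1.0025.
z* = 2.576, so margin of error = 2.576 × 1.0025 = 2.5824.
Difference in means = 10.9 − 9.2 = 1.7000.
1.7000 ± 2.5824 → (-0.8824, 4.2824).
The interval (-0.8824, 4.2824) contains 0, so the difference is not significant.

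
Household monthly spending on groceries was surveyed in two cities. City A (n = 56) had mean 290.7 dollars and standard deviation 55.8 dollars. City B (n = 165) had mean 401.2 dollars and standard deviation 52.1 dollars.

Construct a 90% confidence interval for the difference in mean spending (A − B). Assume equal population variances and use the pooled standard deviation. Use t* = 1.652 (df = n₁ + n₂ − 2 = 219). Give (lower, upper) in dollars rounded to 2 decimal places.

(-124.05, -96.95)

s_p = √[((n₁−1)s₁² + (n₂−1)s₂²)/(n₁+n₂−2)] = √[(55·55.8² + 164·52.1²)/219] = 53.0535.
SE = 53.0535·√(1/56 + 1/165) = 8.2049.
With t* = 1.652, margin = 1.652 × 8.2049 = 13.5545.
x̄₁ − x̄₂ = 290.7 − 401.2 = -110.5000; interval -110.5000 ± 13.5545 = (-124.05, -96.95).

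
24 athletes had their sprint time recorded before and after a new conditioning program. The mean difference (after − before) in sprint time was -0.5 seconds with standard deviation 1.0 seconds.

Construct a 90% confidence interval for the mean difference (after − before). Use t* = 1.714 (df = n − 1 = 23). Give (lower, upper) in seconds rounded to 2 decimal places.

This is a matched-pairs design, so SE = s_d/√n = 1.0/√24 = 0.2041.
Margin = 1.714 × 0.2041 = 0.3498; the interval is -0.5 ± 0.3498 = (-0.85, -0.15).

(-0.85, -0.15)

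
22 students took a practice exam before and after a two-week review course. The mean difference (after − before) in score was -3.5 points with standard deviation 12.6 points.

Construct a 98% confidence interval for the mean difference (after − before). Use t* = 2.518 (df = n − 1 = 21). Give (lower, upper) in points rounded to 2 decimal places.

Paired design: SE = s_d/√n = 12.6/√22 = 2.6863.
t* = 2.518; margin of error = 2.518 × 2.6863 = 6.7641.
-3.5 ± 6.7641 → (-10.26, 3.26).

(-10.26, 3.26)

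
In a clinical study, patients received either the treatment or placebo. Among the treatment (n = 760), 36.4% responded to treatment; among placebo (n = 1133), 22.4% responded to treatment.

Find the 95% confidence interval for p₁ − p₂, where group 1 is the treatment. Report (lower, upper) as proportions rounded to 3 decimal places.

The two standard errors are √(0.3640×0.6360/760) = 0.01745 and √(0.2240×0.7760/1133) = 0.01239.
Because the samples are independent, SE_diff = √(0.01745² + 0.01239²) = 0.02140.
Using z* = 1.960 for 95%, ME = 1.960 × 0.02140 = 0.04194.
p̂₁ − p̂₂ = 0.1400; interval 0.1400 ± 0.04194 gives (0.098, 0.182).

(0.098, 0.182)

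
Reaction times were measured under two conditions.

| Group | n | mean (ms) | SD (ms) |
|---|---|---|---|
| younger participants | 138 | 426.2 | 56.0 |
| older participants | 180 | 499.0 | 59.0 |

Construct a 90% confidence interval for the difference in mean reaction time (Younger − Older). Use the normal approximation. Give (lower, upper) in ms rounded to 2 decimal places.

Per-group SEs: s₁/√n₁ = 56.0/√138 = 4.7670, s₂/√n₂ = 59.0/√180 = 4.3976.
Unpooled SE of the difference: √(22.724289 + 19.33888576) = 6.4856.
Margin of error = z* · SE = 1.645 × 6.4856 = 10.6688.
x̄₁ − x̄₂ = 426.2 − 499.0 = -72.8000.
CI: -72.8000 ± 10.6688 = (-83.47, -62.13).

(-83.47, -62.13)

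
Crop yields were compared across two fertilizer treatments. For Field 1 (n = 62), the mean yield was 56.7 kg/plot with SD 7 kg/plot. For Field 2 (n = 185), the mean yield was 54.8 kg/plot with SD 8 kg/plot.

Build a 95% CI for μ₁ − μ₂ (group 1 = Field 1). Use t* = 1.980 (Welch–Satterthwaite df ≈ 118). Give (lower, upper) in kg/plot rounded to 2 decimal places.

(-0.21, 4.01)

SE₁ = s₁/√n₁ = 7/√62 = 0.8890; SE₂ = 8/√185 = 0.5882.
Independent samples, unequal variances: SE_diff = √(SE₁² + SE₂²) = √(0.790321 + 0.34597924) = 1.0660.
t* = 1.980, so margin of error = 1.980 × 1.0660 = 2.1107.
Difference in means = 56.7 − 54.8 = 1.9000.
1.9000 ± 2.1107 → (-0.21, 4.01).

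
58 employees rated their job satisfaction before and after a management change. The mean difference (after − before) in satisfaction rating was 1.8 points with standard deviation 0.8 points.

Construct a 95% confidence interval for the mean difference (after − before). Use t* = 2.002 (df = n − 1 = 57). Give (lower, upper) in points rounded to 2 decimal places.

(1.59, 2.01)

Paired design: SE = s_d/√n = 0.8/√58 = 0.1050.
t* = 2.002; margin of error = 2.002 × 0.1050 = 0.2102.
1.8 ± 0.2102 → (1.59, 2.01).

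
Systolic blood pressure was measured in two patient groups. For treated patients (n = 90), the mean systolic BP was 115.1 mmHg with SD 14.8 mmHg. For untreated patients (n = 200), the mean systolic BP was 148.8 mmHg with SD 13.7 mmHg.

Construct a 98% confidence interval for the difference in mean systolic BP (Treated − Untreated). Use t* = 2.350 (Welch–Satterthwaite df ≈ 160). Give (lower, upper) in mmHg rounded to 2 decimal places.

(-38.02, -29.38)

Per-group SEs: s₁/√n₁ = 14.8/√90 = 1.5601, s₂/√n₂ = 13.7/√200 = 0.9687.
Unpooled SE of the difference: √(2.43391201 + 0.93837969) = 1.8364.
Margin of error = t* · SE = 2.350 × 1.8364 = 4.3155.
x̄₁ − x̄₂ = 115.1 − 148.8 = -33.7000.
CI: -33.7000 ± 4.3155 = (-38.02, -29.38).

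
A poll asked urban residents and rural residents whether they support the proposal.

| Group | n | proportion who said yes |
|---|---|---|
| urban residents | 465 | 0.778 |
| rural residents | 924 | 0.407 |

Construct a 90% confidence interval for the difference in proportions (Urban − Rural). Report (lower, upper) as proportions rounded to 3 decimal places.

The two standard errors are √(0.7780×0.2220/465) = 0.01927 and √(0.4070×0.5930/924) = 0.01616.
Because the samples are independent, SE_diff = √(0.01927² + 0.01616²) = 0.02515.
Using z* = 1.645 for 90%, ME = 1.645 × 0.02515 = 0.04137.
p̂₁ − p̂₂ = 0.3710; interval 0.3710 ± 0.04137 gives (0.330, 0.412).

(0.330, 0.412)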